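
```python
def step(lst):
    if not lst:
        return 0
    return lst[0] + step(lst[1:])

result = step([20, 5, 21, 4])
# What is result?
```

20 + 5 + 21 + 4 + 0 = 50

Answer: 50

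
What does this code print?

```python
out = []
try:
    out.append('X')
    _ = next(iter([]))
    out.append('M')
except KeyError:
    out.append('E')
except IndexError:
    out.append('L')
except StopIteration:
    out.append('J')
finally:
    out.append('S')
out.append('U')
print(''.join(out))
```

Execution trace: 'X' (try body) → 'J' (except StopIteration) → 'S' (finally) → 'U' (after the try/except). Output: XJSU

Answer: XJSU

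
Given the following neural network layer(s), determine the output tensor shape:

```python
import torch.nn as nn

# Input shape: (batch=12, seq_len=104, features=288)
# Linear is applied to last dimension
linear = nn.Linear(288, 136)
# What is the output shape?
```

Input: (12, 104, 288) -> Output: (12, 104, 136)

Answer: (12, 104, 136)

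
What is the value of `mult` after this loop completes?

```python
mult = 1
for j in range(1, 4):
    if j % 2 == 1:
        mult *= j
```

Product of odd numbers 1 to 3
`mult` takes the values: 1 → 3

Answer: 3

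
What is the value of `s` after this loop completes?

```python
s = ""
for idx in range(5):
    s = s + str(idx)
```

Concatenate digits 0 to 4
`s` takes the values: "" → "0" → "01" → "012" → "0123" → "01234"

Answer: "01234"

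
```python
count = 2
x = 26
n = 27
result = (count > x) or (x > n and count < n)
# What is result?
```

Trace:
`count = 2` → count = 2
`x = 26` → x = 26
`n = 27` → n = 27
`result = (count > x) or (x > n and count < n)` → result = False
So result = False

Answer: False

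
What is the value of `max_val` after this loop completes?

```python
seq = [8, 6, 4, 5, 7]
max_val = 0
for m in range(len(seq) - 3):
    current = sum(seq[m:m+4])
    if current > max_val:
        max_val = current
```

Max sum of 4-element window in [8, 6, 4, 5, 7]
`max_val` takes the values: 0 → 23

Answer: 23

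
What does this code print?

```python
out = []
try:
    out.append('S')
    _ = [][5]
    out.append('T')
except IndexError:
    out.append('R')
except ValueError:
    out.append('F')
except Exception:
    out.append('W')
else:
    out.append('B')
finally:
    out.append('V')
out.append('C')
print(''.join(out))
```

Execution trace: 'S' (try body) → 'R' (except IndexError) → 'V' (finally) → 'C' (after the try/except). Output: SRVC

Answer: SRVC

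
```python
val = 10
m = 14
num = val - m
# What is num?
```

Trace:
`val = 10` → val = 10
`m = 14` → m = 14
`num = val - m` → num = -4
So num = -4

Answer: -4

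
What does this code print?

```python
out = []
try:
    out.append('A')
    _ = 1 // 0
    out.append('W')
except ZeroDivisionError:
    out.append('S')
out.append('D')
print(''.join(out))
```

Execution trace: 'A' (try body) → 'S' (except ZeroDivisionError) → 'D' (after the try/except). Output: ASD

Answer: ASD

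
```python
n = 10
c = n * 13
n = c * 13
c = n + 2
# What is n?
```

Trace:
`n = 10` → n = 10
`c = n * 13` → c = 130
`n = c * 13` → n = 1690
`c = n + 2` → c = 1692
So n = 1690

Answer: 1690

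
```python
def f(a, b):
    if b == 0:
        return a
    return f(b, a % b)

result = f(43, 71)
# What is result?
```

f(43, 71) -> f(71, 43) -> f(43, 28) -> f(28, 15) -> f(15, 13) -> f(13, 2) -> f(2, 1) -> f(1, 0) -> 1

Answer: 1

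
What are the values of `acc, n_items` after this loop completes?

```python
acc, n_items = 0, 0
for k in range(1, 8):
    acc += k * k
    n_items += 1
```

Sum of squares and count
`acc, n_items` takes the values: (0, 0) → (1, 0) → (1, 1) → (5, 1) → (5, 2) → (14, 2) → (14, 3) → (30, 3) → (30, 4) → (55, 4) → (55, 5) → (91, 5) → (91, 6) → (140, 6) → (140, 7)

Answer: 140, 7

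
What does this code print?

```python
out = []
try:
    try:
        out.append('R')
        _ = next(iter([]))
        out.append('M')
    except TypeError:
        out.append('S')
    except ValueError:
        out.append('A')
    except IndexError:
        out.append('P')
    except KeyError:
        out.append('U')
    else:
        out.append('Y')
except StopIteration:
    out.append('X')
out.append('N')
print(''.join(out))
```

Execution trace: 'R' (try body) → 'X' (outer except StopIteration) → 'N' (after the try/except). Output: RXN

Answer: RXN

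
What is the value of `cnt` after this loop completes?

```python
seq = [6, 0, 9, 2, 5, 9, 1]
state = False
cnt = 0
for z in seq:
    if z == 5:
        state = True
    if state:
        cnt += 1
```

Count elements after first 5 in [6, 0, 9, 2, 5, 9, 1]
`cnt` takes the values: 0 → 1 → 2 → 3

Answer: 3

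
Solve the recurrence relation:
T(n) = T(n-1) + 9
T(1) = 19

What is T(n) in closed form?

Unrolling: T(n) = T(1) + 9·(n-1) = 19 + 9(n-1) = 9n + 10.

Answer: T(n) = 9n + 10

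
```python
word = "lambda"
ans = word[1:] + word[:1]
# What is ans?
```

Trace:
`word = "lambda"` → word = 'lambda'
`ans = word[1:] + word[:1]` → ans = 'ambdal'
So ans = 'ambdal'

Answer: 'ambdal'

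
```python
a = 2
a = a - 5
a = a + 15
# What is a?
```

Trace:
`a = 2` → a = 2
`a = a - 5` → a = -3
`a = a + 15` → a = 12
So a = 12

Answer: 12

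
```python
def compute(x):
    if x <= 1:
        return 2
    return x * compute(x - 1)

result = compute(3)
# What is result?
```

compute(3) = 3 * 2 * 2 = 12

Answer: 12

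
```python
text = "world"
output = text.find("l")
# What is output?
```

Trace:
`text = "world"` → text = 'world'
`output = text.find("l")` → output = 3
So output = 3

Answer: 3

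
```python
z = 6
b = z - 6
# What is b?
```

Trace:
`z = 6` → z = 6
`b = z - 6` → b = 0
So b = 0

Answer: 0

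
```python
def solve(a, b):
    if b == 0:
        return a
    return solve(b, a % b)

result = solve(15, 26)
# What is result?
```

solve(15, 26) -> solve(26, 15) -> solve(15, 11) -> solve(11, 4) -> solve(4, 3) -> solve(3, 1) -> solve(1, 0) -> 1

Answer: 1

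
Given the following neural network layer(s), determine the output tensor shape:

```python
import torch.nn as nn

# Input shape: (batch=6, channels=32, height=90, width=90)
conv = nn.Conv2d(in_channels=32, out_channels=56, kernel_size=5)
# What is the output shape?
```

Input: (6, 32, 90, 90) -> Output: (6, 56, 86, 86)

Answer: (6, 56, 86, 86)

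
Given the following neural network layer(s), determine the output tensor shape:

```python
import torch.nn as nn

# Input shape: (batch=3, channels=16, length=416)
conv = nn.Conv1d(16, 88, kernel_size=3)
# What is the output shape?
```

Input: (3, 16, 416) -> Output: (3, 88, 414)

Answer: (3, 88, 414)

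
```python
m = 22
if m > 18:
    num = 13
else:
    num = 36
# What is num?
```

Trace:
`m = 22` → m = 22
`if m > 18: ...` → m > 18 is True → num = 13
So num = 13

Answer: 13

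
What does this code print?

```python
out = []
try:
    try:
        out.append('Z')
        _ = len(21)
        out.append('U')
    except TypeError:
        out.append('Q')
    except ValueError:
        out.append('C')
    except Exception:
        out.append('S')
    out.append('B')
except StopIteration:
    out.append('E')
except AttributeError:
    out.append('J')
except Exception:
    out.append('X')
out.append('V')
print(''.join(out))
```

Execution trace: 'Z' (inner try body) → 'Q' (inner except TypeError) → 'B' (try body, no exception) → 'V' (after the try/except). Output: ZQBV

Answer: ZQBV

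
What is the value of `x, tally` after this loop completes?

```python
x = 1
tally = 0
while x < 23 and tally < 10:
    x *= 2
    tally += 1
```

Double until >= 23 or 10 iterations
`x, tally` takes the values: (1, 0) → (2, 0) → (2, 1) → (4, 1) → (4, 2) → (8, 2) → (8, 3) → (16, 3) → (16, 4) → (32, 4) → (32, 5)

Answer: 32, 5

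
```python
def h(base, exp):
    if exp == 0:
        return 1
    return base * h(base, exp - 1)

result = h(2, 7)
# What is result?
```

h(2, 7) = 2 * 2 * 2 * 2 * 2 * 2 * 2 = 128

Answer: 128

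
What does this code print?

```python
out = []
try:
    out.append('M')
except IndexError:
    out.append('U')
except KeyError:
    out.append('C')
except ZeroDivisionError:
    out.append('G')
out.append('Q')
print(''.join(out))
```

Execution trace: 'M' (try body, no exception) → 'Q' (after the try/except). Output: MQ

Answer: MQ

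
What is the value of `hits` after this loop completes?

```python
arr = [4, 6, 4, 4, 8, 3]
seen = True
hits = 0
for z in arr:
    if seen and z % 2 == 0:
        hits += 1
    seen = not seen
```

Count even values at even positions
`hits` takes the values: 0 → 1 → 2 → 3

Answer: 3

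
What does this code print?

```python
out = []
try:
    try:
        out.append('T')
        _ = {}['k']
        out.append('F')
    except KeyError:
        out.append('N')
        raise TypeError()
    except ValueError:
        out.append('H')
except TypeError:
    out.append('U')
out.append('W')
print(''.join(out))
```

Execution trace: 'T' (inner try body) → 'N' (inner except KeyError) → 'U' (outer except TypeError) → 'W' (after the try/except). Output: TNUW

Answer: TNUW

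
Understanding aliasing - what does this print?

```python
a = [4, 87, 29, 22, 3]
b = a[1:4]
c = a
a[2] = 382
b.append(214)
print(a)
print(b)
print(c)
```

Key concept: slice vs alias.
Step by step:
`a = [4, 87, 29, 22, 3]` → a = [4, 87, 29, 22, 3]
`b = a[1:4]` → b = [87, 29, 22]
`c = a` → c = [4, 87, 29, 22, 3] (same object as a)
`a[2] = 382` → a = [4, 87, 382, 22, 3] (same object as c); c = [4, 87, 382, 22, 3] (same object as a)
`b.append(214)` → b = [87, 29, 22, 214]
`print(a)` → prints [4, 87, 382, 22, 3]
`print(b)` → prints [87, 29, 22, 214]
`print(c)` → prints [4, 87, 382, 22, 3]

Answer:
[4, 87, 382, 22, 3]
[87, 29, 22, 214]
[4, 87, 382, 22, 3]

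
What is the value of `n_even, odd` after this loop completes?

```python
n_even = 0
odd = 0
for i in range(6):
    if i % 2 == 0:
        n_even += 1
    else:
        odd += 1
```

Count evens and odds in range(6)
`n_even, odd` takes the values: (0, 0) → (1, 0) → (1, 1) → (2, 1) → (2, 2) → (3, 2) → (3, 3)

Answer: 3, 3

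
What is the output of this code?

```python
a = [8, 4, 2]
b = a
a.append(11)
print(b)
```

Key concept: basic list aliasing.
Step by step:
`a = [8, 4, 2]` → a = [8, 4, 2]
`b = a` → b = [8, 4, 2] (same object as a)
`a.append(11)` → a = [8, 4, 2, 11] (same object as b); b = [8, 4, 2, 11] (same object as a)
`print(b)` → prints [8, 4, 2, 11]

Answer: [8, 4, 2, 11]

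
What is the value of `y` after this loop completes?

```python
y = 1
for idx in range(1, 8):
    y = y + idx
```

Start at 1, add 1 through 7
`y` takes the values: 1 → 2 → 4 → 7 → 11 → 16 → 22 → 29

Answer: 29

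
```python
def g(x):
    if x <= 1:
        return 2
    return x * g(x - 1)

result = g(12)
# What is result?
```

g(12) = 12 * 11 * 10 * 9 * 8 * 7 * 6 * 5 * 4 * 3 * 2 * 2 = 958003200

Answer: 958003200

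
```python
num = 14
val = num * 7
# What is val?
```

Trace:
`num = 14` → num = 14
`val = num * 7` → val = 98
So val = 98

Answer: 98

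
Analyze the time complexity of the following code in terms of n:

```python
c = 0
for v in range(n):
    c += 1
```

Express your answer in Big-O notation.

Each loop level contributes: n. Multiplying the contributions gives O(n).

Answer: O(n)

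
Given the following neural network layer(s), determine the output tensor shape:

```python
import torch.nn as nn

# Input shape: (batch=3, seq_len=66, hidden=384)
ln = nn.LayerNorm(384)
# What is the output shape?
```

Input: (3, 66, 384) -> Output: (3, 66, 384)

Answer: (3, 66, 384)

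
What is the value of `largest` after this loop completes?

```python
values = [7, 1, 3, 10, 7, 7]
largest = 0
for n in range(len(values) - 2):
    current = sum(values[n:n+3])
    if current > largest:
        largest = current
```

Max sum of 3-element window in [7, 1, 3, 10, 7, 7]
`largest` takes the values: 0 → 11 → 14 → 20 → 24

Answer: 24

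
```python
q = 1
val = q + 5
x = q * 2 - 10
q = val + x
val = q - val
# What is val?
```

Trace:
`q = 1` → q = 1
`val = q + 5` → val = 6
`x = q * 2 - 10` → x = -8
`q = val + x` → q = -2
`val = q - val` → val = -8
So val = -8

Answer: -8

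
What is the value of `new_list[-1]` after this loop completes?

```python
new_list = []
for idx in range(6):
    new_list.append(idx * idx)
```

Last element of squares 0 to 5
`new_list` takes the values: [] → [0] → [0, 1] → [0, 1, 4] → [0, 1, 4, 9] → [0, 1, 4, 9, 16] → [0, 1, 4, 9, 16, 25]
So `new_list[-1]` = 25

Answer: 25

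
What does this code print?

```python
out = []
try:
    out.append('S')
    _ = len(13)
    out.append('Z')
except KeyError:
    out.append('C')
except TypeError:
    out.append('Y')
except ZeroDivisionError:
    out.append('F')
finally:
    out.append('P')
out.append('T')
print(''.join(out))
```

Execution trace: 'S' (try body) → 'Y' (except TypeError) → 'P' (finally) → 'T' (after the try/except). Output: SYPT

Answer: SYPT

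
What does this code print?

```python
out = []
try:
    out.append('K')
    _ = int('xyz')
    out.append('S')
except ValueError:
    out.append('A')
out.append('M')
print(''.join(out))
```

Execution trace: 'K' (try body) → 'A' (except ValueError) → 'M' (after the try/except). Output: KAM

Answer: KAM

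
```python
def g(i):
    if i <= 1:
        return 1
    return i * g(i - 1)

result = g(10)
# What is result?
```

g(10) = 10 * 9 * 8 * 7 * 6 * 5 * 4 * 3 * 2 * 1 = 3628800

Answer: 3628800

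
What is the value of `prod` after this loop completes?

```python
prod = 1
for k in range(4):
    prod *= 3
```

3^4 = 81
`prod` takes the values: 1 → 3 → 9 → 27 → 81

Answer: 81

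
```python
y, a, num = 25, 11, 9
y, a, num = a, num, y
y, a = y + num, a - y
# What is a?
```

Trace:
`y, a, num = 25, 11, 9` → y = 25; a = 11; num = 9
`y, a, num = a, num, y` → y = 11; a = 9; num = 25
`y, a = y + num, a - y` → y = 36; a = -2
So a = -2

Answer: -2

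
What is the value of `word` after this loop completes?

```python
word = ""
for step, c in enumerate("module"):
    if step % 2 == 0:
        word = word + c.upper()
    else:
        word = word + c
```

Uppercase even positions in 'module'
`word` takes the values: "" → "M" → "Mo" → "MoD" → "MoDu" → "MoDuL" → "MoDuLe"

Answer: "MoDuLe"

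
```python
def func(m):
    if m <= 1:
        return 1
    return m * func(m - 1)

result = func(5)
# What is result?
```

func(5) = 5 * 4 * 3 * 2 * 1 = 120

Answer: 120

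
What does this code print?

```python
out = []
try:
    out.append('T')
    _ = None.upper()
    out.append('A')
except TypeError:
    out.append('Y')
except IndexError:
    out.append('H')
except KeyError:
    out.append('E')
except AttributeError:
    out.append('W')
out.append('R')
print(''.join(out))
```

Execution trace: 'T' (try body) → 'W' (except AttributeError) → 'R' (after the try/except). Output: TWR

Answer: TWR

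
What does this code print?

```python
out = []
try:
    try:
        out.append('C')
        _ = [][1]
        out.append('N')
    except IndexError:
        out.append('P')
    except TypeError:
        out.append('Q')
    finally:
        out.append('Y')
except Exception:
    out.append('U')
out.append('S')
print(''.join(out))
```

Execution trace: 'C' (inner try body) → 'P' (inner except IndexError) → 'Y' (inner finally) → 'S' (after the try/except). Output: CPYS

Answer: CPYS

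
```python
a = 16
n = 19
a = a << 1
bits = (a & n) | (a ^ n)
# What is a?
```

Trace:
`a = 16` → a = 16
`n = 19` → n = 19
`a = a << 1` → a = 32
`bits = (a & n) | (a ^ n)` → bits = 51
So a = 32

Answer: 32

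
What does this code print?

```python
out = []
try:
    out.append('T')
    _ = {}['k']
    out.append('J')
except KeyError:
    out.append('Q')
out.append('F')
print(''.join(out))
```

Execution trace: 'T' (try body) → 'Q' (except KeyError) → 'F' (after the try/except). Output: TQF

Answer: TQF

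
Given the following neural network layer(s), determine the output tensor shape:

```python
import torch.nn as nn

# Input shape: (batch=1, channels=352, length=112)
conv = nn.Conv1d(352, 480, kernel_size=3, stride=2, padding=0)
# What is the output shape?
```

Input: (1, 352, 112) -> Output: (1, 480, 55)

Answer: (1, 480, 55)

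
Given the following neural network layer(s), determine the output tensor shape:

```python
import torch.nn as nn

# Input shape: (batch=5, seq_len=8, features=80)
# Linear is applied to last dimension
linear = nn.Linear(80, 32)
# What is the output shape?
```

Input: (5, 8, 80) -> Output: (5, 8, 32)

Answer: (5, 8, 32)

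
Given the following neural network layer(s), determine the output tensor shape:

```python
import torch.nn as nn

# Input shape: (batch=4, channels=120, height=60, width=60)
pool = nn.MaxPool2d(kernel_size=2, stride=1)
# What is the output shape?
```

Input: (4, 120, 60, 60) -> Output: (4, 120, 59, 59)

Answer: (4, 120, 59, 59)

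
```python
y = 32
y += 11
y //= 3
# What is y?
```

Trace:
`y = 32` → y = 32
`y += 11` → y = 43
`y //= 3` → y = 14
So y = 14

Answer: 14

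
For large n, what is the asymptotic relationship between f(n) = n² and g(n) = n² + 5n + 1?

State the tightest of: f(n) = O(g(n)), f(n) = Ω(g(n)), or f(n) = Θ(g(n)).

n² vs n² + 5n + 1: f(n) = Θ(g(n)) — they are asymptotically equivalent (lower-order terms are dominated).

Answer: f(n) = Θ(g(n)) — they are asymptotically equivalent (lower-order terms are dominated).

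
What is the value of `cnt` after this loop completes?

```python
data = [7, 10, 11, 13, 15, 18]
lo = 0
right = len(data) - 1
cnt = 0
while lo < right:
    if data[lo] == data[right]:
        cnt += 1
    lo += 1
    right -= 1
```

Count matching pairs from ends
`cnt` takes the values: 0

Answer: 0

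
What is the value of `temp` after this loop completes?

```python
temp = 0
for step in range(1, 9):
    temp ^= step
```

XOR of 1 to 8
`temp` takes the values: 0 → 1 → 3 → 0 → 4 → 1 → 7 → 0 → 8

Answer: 8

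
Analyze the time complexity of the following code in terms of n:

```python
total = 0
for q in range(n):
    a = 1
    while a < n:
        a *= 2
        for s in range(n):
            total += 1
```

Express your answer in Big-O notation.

Each loop level contributes: n × log n × n. Multiplying the contributions gives O(n^2 log n).

Answer: O(n^2 log n)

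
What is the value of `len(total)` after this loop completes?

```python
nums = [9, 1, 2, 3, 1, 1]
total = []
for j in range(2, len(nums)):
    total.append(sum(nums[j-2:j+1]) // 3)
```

Number of 3-element averages
`total` takes the values: [] → [4] → [4, 2] → [4, 2, 2] → [4, 2, 2, 1]
So `len(total)` = 4

Answer: 4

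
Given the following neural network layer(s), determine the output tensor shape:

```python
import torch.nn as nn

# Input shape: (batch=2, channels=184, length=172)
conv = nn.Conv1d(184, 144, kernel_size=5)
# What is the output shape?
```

Input: (2, 184, 172) -> Output: (2, 144, 168)

Answer: (2, 144, 168)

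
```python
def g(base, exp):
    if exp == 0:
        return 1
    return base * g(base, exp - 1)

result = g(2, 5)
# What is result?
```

g(2, 5) = 2 * 2 * 2 * 2 * 2 = 32

Answer: 32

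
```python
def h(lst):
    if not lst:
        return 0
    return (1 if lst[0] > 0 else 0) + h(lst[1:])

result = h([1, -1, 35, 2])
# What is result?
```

Count of positive elements in [1, -1, 35, 2] = 3

Answer: 3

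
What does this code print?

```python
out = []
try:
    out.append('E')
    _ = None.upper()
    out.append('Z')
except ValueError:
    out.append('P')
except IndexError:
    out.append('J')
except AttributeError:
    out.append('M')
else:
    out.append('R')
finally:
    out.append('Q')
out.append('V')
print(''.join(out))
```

Execution trace: 'E' (try body) → 'M' (except AttributeError) → 'Q' (finally) → 'V' (after the try/except). Output: EMQV

Answer: EMQV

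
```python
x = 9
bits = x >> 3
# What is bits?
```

Trace:
`x = 9` → x = 9
`bits = x >> 3` → bits = 1
So bits = 1

Answer: 1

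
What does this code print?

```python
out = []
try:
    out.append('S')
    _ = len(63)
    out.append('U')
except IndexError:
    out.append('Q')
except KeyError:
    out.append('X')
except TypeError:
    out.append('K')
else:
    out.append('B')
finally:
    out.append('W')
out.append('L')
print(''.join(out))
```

Execution trace: 'S' (try body) → 'K' (except TypeError) → 'W' (finally) → 'L' (after the try/except). Output: SKWL

Answer: SKWL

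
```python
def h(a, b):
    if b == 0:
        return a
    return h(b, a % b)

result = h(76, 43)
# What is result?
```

h(76, 43) -> h(43, 33) -> h(33, 10) -> h(10, 3) -> h(3, 1) -> h(1, 0) -> 1

Answer: 1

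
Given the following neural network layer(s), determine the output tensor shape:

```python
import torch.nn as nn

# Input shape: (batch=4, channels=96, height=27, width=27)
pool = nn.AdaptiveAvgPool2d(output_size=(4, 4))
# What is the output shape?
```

Input: (4, 96, 27, 27) -> Output: (4, 96, 4, 4)

Answer: (4, 96, 4, 4)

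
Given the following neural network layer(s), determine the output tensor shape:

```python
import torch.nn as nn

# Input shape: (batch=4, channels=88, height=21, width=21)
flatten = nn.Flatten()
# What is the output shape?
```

Input: (4, 88, 21, 21) -> Output: (4, 38808)

Answer: (4, 38808)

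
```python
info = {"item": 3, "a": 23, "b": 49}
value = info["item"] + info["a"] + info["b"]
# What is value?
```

Trace:
`info = {"item": 3, "a": 23, "b": 49}` → info = {'item': 3, 'a': 23, 'b': 49}
`value = info["item"] + info["a"] + info["b"]` → value = 75
So value = 75

Answer: 75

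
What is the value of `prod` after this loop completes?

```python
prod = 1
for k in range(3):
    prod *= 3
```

3^3 = 27
`prod` takes the values: 1 → 3 → 9 → 27

Answer: 27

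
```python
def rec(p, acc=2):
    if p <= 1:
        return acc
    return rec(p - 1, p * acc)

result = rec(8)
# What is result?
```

Accumulator trace (n, acc): (8, 2) -> (7, 16) -> (6, 112) -> (5, 672) -> (4, 3360) -> (3, 13440) -> (2, 40320) -> (1, 80640) -> return 80640

Answer: 80640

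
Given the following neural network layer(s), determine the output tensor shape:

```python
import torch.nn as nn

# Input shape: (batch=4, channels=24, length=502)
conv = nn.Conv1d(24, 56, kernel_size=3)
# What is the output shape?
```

Input: (4, 24, 502) -> Output: (4, 56, 500)

Answer: (4, 56, 500)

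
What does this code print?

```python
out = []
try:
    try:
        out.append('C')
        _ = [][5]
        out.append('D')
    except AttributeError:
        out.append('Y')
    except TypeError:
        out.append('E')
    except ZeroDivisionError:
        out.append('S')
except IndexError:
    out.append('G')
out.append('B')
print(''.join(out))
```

Execution trace: 'C' (inner try body) → 'G' (outer except IndexError) → 'B' (after the try/except). Output: CGB

Answer: CGB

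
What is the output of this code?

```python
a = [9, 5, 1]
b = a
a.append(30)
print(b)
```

Key concept: basic list aliasing.
Step by step:
`a = [9, 5, 1]` → a = [9, 5, 1]
`b = a` → b = [9, 5, 1] (same object as a)
`a.append(30)` → a = [9, 5, 1, 30] (same object as b); b = [9, 5, 1, 30] (same object as a)
`print(b)` → prints [9, 5, 1, 30]

Answer: [9, 5, 1, 30]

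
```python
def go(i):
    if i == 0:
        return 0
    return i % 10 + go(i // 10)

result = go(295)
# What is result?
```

Sum of digits of 295: 5 + 9 + 2 = 16

Answer: 16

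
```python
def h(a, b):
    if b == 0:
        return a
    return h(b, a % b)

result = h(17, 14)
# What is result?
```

h(17, 14) -> h(14, 3) -> h(3, 2) -> h(2, 1) -> h(1, 0) -> 1

Answer: 1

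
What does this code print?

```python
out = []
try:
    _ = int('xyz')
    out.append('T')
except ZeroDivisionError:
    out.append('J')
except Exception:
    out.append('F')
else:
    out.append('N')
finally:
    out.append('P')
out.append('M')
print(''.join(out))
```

Execution trace: 'F' (except Exception) → 'P' (finally) → 'M' (after the try/except). Output: FPM

Answer: FPM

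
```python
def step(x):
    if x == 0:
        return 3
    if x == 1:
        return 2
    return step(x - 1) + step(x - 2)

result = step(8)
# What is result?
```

Build up from base cases: step(0)=3, step(1)=2, step(2)=5, step(3)=7, step(4)=12, step(5)=19, step(6)=31, ..., step(8)=81

Answer: 81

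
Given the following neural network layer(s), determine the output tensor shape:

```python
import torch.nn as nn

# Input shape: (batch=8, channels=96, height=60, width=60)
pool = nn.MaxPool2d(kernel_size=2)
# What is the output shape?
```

Input: (8, 96, 60, 60) -> Output: (8, 96, 30, 30)

Answer: (8, 96, 30, 30)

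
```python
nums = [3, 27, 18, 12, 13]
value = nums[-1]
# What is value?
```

Trace:
`nums = [3, 27, 18, 12, 13]` → nums = [3, 27, 18, 12, 13]
`value = nums[-1]` → value = 13
So value = 13

Answer: 13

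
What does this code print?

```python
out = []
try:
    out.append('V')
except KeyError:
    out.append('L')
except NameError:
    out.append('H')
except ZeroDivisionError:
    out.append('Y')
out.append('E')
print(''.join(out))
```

Execution trace: 'V' (try body, no exception) → 'E' (after the try/except). Output: VE

Answer: VE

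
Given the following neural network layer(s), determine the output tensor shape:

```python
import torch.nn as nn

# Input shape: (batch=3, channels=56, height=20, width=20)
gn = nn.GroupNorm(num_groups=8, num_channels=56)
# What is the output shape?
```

Input: (3, 56, 20, 20) -> Output: (3, 56, 20, 20)

Answer: (3, 56, 20, 20)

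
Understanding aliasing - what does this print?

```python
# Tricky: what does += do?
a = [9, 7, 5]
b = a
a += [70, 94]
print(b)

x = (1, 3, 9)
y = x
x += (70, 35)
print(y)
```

Key concept: += behavior differs for mutable vs immutable.
Step by step:
`a = [9, 7, 5]` → a = [9, 7, 5]
`b = a` → b = [9, 7, 5] (same object as a)
`a += [70, 94]` → a = [9, 7, 5, 70, 94] (same object as b); b = [9, 7, 5, 70, 94] (same object as a)
`print(b)` → prints [9, 7, 5, 70, 94]
`x = (1, 3, 9)` → x = (1, 3, 9)
`y = x` → y = (1, 3, 9)
`x += (70, 35)` → x = (1, 3, 9, 70, 35)
`print(y)` → prints (1, 3, 9)

Answer:
[9, 7, 5, 70, 94]
(1, 3, 9)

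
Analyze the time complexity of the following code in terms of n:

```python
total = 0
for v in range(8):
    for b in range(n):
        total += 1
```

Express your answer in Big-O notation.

Each loop level contributes: 1 × n. Multiplying the contributions gives O(n).

Answer: O(n)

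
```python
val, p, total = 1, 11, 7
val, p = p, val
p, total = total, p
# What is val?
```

Trace:
`val, p, total = 1, 11, 7` → val = 1; p = 11; total = 7
`val, p = p, val` → val = 11; p = 1
`p, total = total, p` → p = 7; total = 1
So val = 11

Answer: 11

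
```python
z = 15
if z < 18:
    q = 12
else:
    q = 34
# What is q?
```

Trace:
`z = 15` → z = 15
`if z < 18: ...` → z < 18 is True → q = 12
So q = 12

Answer: 12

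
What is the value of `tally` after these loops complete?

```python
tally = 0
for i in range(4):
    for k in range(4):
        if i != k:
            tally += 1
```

4² - 4 (exclude diagonal)
`tally` takes the values: 0 → 1 → 2 → 3 → 4 → 5 → 6 → 7 → 8 → 9 → 10 → 11 → 12

Answer: 12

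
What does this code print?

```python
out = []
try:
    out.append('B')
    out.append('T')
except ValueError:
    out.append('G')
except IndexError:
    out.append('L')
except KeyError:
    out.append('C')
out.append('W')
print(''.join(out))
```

Execution trace: 'B' (try body) → 'T' (try body, no exception) → 'W' (after the try/except). Output: BTW

Answer: BTW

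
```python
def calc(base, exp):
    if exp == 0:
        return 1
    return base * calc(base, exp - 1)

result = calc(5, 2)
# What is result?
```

calc(5, 2) = 5 * 5 = 25

Answer: 25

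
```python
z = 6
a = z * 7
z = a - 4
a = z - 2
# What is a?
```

Trace:
`z = 6` → z = 6
`a = z * 7` → a = 42
`z = a - 4` → z = 38
`a = z - 2` → a = 36
So a = 36

Answer: 36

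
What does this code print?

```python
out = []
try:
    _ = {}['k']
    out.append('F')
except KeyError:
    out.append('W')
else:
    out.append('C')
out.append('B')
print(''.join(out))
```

Execution trace: 'W' (except KeyError) → 'B' (after the try/except). Output: WB

Answer: WB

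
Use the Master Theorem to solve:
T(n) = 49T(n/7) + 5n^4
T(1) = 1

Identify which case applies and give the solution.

a=49, b=7, f(n)=5n^4. log_7(49) = 2. Since c=4 > 2 and the regularity condition holds (49(n/7)^4 = (49/7^4)n^4 with 49/7^4 < 1), Case 3 applies: T(n) = Θ(f(n)) = O(n^4).

Answer: O(n^4) - Case 3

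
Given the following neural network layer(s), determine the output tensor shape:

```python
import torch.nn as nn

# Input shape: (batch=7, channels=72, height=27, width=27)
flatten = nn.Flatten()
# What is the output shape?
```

Input: (7, 72, 27, 27) -> Output: (7, 52488)

Answer: (7, 52488)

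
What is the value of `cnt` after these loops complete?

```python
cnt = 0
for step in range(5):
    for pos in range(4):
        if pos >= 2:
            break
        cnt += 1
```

Inner breaks at 2, outer runs 5 times
`cnt` takes the values: 0 → 1 → 2 → 3 → 4 → 5 → 6 → 7 → 8 → 9 → 10

Answer: 10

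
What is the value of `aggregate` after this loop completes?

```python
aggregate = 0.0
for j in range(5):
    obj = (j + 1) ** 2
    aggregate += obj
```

Sum of squared losses 1² + 2² + ... + 5²
`aggregate` takes the values: 0.0 → 1.0 → 5.0 → 14.0 → 30.0 → 55.0

Answer: 55.0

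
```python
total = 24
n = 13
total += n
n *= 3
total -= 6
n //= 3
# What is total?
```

Trace:
`total = 24` → total = 24
`n = 13` → n = 13
`total += n` → total = 37
`n *= 3` → n = 39
`total -= 6` → total = 31
`n //= 3` → n = 13
So total = 31

Answer: 31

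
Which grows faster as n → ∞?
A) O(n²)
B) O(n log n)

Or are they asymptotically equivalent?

O(n²) vs O(n log n): Higher order terms dominate.

Answer: A) O(n²) grows faster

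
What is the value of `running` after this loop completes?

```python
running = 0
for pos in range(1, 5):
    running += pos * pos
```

Sum of squares 1² to 4² = 30
`running` takes the values: 0 → 1 → 5 → 14 → 30

Answer: 30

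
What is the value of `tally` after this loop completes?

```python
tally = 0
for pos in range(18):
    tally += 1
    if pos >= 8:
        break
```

Loop breaks when pos reaches 8, tally is 9
`tally` takes the values: 0 → 1 → 2 → 3 → 4 → 5 → 6 → 7 → 8 → 9

Answer: 9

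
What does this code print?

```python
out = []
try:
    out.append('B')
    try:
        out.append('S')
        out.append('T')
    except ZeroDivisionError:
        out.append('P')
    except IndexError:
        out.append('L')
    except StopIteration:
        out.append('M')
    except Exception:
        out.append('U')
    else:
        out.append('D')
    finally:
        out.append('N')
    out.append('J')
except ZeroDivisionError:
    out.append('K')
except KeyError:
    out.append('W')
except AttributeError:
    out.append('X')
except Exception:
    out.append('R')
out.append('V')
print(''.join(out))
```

Execution trace: 'B' (try body) → 'S' (inner try body) → 'T' (inner try body, no exception) → 'D' (inner else) → 'N' (inner finally) → 'J' (try body, no exception) → 'V' (after the try/except). Output: BSTDNJV

Answer: BSTDNJV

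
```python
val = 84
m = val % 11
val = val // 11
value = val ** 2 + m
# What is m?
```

Trace:
`val = 84` → val = 84
`m = val % 11` → m = 7
`val = val // 11` → val = 7
`value = val ** 2 + m` → value = 56
So m = 7

Answer: 7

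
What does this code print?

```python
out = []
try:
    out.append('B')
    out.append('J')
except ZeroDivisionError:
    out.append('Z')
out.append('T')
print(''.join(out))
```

Execution trace: 'B' (try body) → 'J' (try body, no exception) → 'T' (after the try/except). Output: BJT

Answer: BJT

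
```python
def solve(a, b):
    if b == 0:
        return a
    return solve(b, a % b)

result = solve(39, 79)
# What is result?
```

solve(39, 79) -> solve(79, 39) -> solve(39, 1) -> solve(1, 0) -> 1

Answer: 1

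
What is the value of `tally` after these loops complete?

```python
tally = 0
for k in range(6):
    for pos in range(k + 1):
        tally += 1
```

Triangle: 1 + 2 + ... + 6
`tally` takes the values: 0 → 1 → 2 → 3 → 4 → 5 → 6 → 7 → 8 → 9 → 10 → 11 → 12 → 13 → 14 → 15 → 16 → 17 → 18 → 19 → 20 → 21

Answer: 21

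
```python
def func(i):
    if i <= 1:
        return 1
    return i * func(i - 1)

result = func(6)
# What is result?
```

func(6) = 6 * 5 * 4 * 3 * 2 * 1 = 720

Answer: 720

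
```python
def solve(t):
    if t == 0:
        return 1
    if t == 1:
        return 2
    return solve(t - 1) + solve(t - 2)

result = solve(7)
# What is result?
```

Build up from base cases: solve(0)=1, solve(1)=2, solve(2)=3, solve(3)=5, solve(4)=8, solve(5)=13, solve(6)=21, ..., solve(7)=34

Answer: 34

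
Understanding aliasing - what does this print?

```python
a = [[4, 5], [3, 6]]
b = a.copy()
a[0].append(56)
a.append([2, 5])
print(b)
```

Key concept: shallow copy with nested lists.
Step by step:
`a = [[4, 5], [3, 6]]` → a = [[4, 5], [3, 6]]
`b = a.copy()` → b = [[4, 5], [3, 6]]
`a[0].append(56)` → a = [[4, 5, 56], [3, 6]]; b = [[4, 5, 56], [3, 6]]
`a.append([2, 5])` → a = [[4, 5, 56], [3, 6], [2, 5]]
`print(b)` → prints [[4, 5, 56], [3, 6]]

Answer: [[4, 5, 56], [3, 6]]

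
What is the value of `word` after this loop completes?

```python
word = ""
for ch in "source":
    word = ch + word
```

Reverse 'source'
`word` takes the values: "" → "s" → "os" → "uos" → "ruos" → "cruos" → "ecruos"

Answer: "ecruos"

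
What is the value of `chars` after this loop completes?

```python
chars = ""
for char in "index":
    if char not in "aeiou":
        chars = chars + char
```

Remove vowels from 'index'
`chars` takes the values: "" → "n" → "nd" → "ndx"

Answer: "ndx"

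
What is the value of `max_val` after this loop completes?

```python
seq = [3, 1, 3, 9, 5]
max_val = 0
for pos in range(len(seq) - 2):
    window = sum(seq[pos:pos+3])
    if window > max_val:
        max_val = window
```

Max sum of 3-element window in [3, 1, 3, 9, 5]
`max_val` takes the values: 0 → 7 → 13 → 17

Answer: 17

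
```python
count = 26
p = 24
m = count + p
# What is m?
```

Trace:
`count = 26` → count = 26
`p = 24` → p = 24
`m = count + p` → m = 50
So m = 50

Answer: 50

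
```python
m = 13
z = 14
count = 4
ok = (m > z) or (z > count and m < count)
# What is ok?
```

Trace:
`m = 13` → m = 13
`z = 14` → z = 14
`count = 4` → count = 4
`ok = (m > z) or (z > count and m < count)` → ok = False
So ok = False

Answer: False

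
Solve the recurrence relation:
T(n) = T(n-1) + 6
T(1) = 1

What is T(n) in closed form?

Unrolling: T(n) = T(1) + 6·(n-1) = 1 + 6(n-1) = 6n - 5.

Answer: T(n) = 6n - 5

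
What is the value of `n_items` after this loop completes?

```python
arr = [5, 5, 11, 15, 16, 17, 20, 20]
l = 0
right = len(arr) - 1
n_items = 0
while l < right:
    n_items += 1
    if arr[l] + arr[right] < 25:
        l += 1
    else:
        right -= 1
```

Steps to find pair summing to 25
`n_items` takes the values: 0 → 1 → 2 → 3 → 4 → 5 → 6 → 7

Answer: 7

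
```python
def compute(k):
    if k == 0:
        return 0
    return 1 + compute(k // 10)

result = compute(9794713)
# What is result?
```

Count of digits of 9794713: 7

Answer: 7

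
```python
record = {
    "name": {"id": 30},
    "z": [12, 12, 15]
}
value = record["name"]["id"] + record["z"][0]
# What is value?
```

Trace:
`record = { ...` → record = {'name': {'id': 30}, 'z': [12, 12, 15]}
`value = record["name"]["id"] + record["z"][0]` → value = 42
So value = 42

Answer: 42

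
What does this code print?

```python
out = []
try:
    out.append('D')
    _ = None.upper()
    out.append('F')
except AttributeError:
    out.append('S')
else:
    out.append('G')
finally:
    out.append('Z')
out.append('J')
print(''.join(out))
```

Execution trace: 'D' (try body) → 'S' (except AttributeError) → 'Z' (finally) → 'J' (after the try/except). Output: DSZJ

Answer: DSZJ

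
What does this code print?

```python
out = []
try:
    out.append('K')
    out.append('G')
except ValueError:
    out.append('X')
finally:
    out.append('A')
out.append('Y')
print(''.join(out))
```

Execution trace: 'K' (try body) → 'G' (try body, no exception) → 'A' (finally) → 'Y' (after the try/except). Output: KGAY

Answer: KGAY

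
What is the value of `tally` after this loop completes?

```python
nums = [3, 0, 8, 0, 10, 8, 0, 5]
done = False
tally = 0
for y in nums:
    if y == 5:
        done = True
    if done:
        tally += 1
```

Count elements after first 5 in [3, 0, 8, 0, 10, 8, 0, 5]
`tally` takes the values: 0 → 1

Answer: 1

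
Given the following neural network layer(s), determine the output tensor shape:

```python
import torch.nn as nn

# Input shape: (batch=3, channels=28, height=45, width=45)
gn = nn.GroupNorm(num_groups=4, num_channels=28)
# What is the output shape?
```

Input: (3, 28, 45, 45) -> Output: (3, 28, 45, 45)

Answer: (3, 28, 45, 45)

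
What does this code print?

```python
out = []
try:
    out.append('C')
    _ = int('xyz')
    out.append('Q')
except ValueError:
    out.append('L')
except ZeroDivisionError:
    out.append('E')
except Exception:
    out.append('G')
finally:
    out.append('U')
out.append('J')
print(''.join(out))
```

Execution trace: 'C' (try body) → 'L' (except ValueError) → 'U' (finally) → 'J' (after the try/except). Output: CLUJ

Answer: CLUJ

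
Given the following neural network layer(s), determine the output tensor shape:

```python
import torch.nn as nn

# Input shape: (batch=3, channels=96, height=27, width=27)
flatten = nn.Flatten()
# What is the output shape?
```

Input: (3, 96, 27, 27) -> Output: (3, 69984)

Answer: (3, 69984)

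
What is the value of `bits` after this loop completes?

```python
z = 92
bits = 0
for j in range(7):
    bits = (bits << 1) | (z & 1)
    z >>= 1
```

Reverse lowest 7 bits of 92
`bits` takes the values: 0 → 1 → 3 → 7 → 14 → 29

Answer: 29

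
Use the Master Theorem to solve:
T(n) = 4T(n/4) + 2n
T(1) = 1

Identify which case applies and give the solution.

a=4, b=4, f(n)=2n. log_4(4) = 1. Since c=1 = 1, Case 2 applies: T(n) = Θ(n^log_b(a) · log n) = O(n log n).

Answer: O(n log n) - Case 2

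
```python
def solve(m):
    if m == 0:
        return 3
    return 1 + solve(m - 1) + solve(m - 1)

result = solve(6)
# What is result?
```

solve(m) = 1 + 2·solve(m-1), solve(0)=3. Closed form: (3+1)·2^6 - 1 = 255.

Answer: 255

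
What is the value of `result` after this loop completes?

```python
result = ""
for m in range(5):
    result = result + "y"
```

Repeat 'y' 5 times
`result` takes the values: "" → "y" → "yy" → "yyy" → "yyyy" → "yyyyy"

Answer: "yyyyy"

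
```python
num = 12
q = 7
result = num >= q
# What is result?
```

Trace:
`num = 12` → num = 12
`q = 7` → q = 7
`result = num >= q` → result = True
So result = True

Answer: True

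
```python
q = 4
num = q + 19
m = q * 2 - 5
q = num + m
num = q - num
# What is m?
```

Trace:
`q = 4` → q = 4
`num = q + 19` → num = 23
`m = q * 2 - 5` → m = 3
`q = num + m` → q = 26
`num = q - num` → num = 3
So m = 3

Answer: 3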